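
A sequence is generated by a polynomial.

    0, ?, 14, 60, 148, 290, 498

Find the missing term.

-2

Using the last 5 terms:
46  88  142  208
42  54  66
12  12
Constant third difference = 12.
Extend backward: 42 − 12 = 30;  46 − 30 = 16;  14 − 16 = -2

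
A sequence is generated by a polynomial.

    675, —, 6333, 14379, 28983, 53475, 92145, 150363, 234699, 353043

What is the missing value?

Using the last 8 terms:
8046  14604  24492  38670  58218  84336  118344
6558  9888  14178  19548  26118  34008
3330  4290  5370  6570  7890
960  1080  1200  1320
120  120  120
Constant fifth difference = 120.
Extend backward: 960 − 120 = 840;  3330 − 840 = 2490;  6558 − 2490 = 4068;  8046 − 4068 = 3978;  6333 − 3978 = 2355

2355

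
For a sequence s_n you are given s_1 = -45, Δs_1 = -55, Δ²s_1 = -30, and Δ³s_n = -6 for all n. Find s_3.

Build the table forward from the leading diagonal:
Δ³: -6, -6, -6
Δ²: -30, -36, -42
Δ: -55, -85, -121
s: -45, -100, -185

-185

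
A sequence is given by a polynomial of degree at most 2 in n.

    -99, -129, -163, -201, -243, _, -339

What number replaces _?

Using the first 5 terms:
First differences: -30  -34  -38  -42
Second differences: -4  -4  -4
Constant second difference = -4.
Extend forward: -42 − 4 = -46;  -243 − 46 = -289

-289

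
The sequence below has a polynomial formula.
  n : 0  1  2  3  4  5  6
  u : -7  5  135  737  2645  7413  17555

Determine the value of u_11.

334305

First differences: 12, 130, 602, 1908, 4768, 10142
Second differences: 118, 472, 1306, 2860, 5374
Third differences: 354, 834, 1554, 2514
Fourth differences: 480, 720, 960
Fifth differences: 240, 240
Fifth differences constant at 240.
960 + 240 = 1200;  2514 + 1200 = 3714;  5374 + 3714 = 9088;  10142 + 9088 = 19230;  17555 + 19230 = 36785
1200 + 240 = 1440;  3714 + 1440 = 5154;  9088 + 5154 = 14242;  19230 + 14242 = 33472;  36785 + 33472 = 70257
1440 + 240 = 1680;  5154 + 1680 = 6834;  14242 + 6834 = 21076;  33472 + 21076 = 54548;  70257 + 54548 = 124805
1680 + 240 = 1920;  6834 + 1920 = 8754;  21076 + 8754 = 29830;  54548 + 29830 = 84378;  124805 + 84378 = 209183
1920 + 240 = 2160;  8754 + 2160 = 10914;  29830 + 10914 = 40744;  84378 + 40744 = 125122;  209183 + 125122 = 334305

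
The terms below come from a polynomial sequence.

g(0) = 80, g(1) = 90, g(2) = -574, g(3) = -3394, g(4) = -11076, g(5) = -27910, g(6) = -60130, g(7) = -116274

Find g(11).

D1: 10, -664, -2820, -7682, -16834, -32220, -56144
D2: -674, -2156, -4862, -9152, -15386, -23924
D3: -1482, -2706, -4290, -6234, -8538
D4: -1224, -1584, -1944, -2304
D5: -360, -360, -360
Constant fifth difference = -360, so extend:
-2304 − 360 = -2664;  -8538 − 2664 = -11202;  -23924 − 11202 = -35126;  -56144 − 35126 = -91270;  -116274 − 91270 = -207544
-2664 − 360 = -3024;  -11202 − 3024 = -14226;  -35126 − 14226 = -49352;  -91270 − 49352 = -140622;  -207544 − 140622 = -348166
-3024 − 360 = -3384;  -14226 − 3384 = -17610;  -49352 − 17610 = -66962;  -140622 − 66962 = -207584;  -348166 − 207584 = -555750
-3384 − 360 = -3744;  -17610 − 3744 = -21354;  -66962 − 21354 = -88316;  -207584 − 88316 = -295900;  -555750 − 295900 = -851650

-851650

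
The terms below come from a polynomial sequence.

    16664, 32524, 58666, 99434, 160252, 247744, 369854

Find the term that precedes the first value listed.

15860, 26142, 40768, 60818, 87492, 122110
10282, 14626, 20050, 26674, 34618
4344, 5424, 6624, 7944
1080, 1200, 1320
120, 120
The fifth differences are constant at 120.
Work back: 1080 − 120 = 960;  4344 − 960 = 3384;  10282 − 3384 = 6898;  15860 − 6898 = 8962;  16664 − 8962 = 7702

7702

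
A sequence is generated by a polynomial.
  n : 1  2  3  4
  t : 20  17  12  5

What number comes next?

First differences: -3, -5, -7
Second differences: -2, -2
Second differences constant at -2.
-7 − 2 = -9;  5 − 9 = -4

-4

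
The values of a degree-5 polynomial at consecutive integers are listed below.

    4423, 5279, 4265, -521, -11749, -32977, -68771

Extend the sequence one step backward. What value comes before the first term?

2951

856, -1014, -4786, -11228, -21228, -35794
-1870, -3772, -6442, -10000, -14566
-1902, -2670, -3558, -4566
-768, -888, -1008
-120, -120
The fifth differences are constant at -120.
Work back: -768 + 120 = -648;  -1902 + 648 = -1254;  -1870 + 1254 = -616;  856 + 616 = 1472;  4423 − 1472 = 2951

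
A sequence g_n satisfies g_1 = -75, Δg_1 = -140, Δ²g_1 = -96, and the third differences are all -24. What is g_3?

Build the table forward from the leading diagonal:
Δ³: -24  -24  -24
Δ²: -96  -120  -144
Δ: -140  -236  -356
g: -75  -215  -451

-451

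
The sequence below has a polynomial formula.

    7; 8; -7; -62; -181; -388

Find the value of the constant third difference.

First differences: 1, -15, -55, -119, -207
Second differences: -16, -40, -64, -88
Third differences: -24, -24, -24

-24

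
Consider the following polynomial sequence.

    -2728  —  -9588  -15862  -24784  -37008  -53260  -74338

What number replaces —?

Using the last 6 terms:
-6274  -8922  -12224  -16252  -21078
-2648  -3302  -4028  -4826
-654  -726  -798
-72  -72
Constant fourth difference = -72.
Extend backward: -654 + 72 = -582;  -2648 + 582 = -2066;  -6274 + 2066 = -4208;  -9588 + 4208 = -5380

-5380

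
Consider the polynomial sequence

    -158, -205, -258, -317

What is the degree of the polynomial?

-47, -53, -59
-6, -6
The second differences are constant, so the polynomial has degree 2.

2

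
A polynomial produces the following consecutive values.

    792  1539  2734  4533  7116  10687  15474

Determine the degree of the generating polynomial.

4

D1: 747, 1195, 1799, 2583, 3571, 4787
D2: 448, 604, 784, 988, 1216
D3: 156, 180, 204, 228
D4: 24, 24, 24
The fourth differences are constant, so the polynomial has degree 4.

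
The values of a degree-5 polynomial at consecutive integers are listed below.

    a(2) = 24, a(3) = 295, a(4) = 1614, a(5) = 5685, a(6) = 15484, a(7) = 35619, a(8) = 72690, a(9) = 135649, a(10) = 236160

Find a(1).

D1: 271, 1319, 4071, 9799, 20135, 37071, 62959, 100511
D2: 1048, 2752, 5728, 10336, 16936, 25888, 37552
D3: 1704, 2976, 4608, 6600, 8952, 11664
D4: 1272, 1632, 1992, 2352, 2712
D5: 360, 360, 360, 360
The fifth differences are constant at 360.
Work back: 1272 − 360 = 912;  1704 − 912 = 792;  1048 − 792 = 256;  271 − 256 = 15;  24 − 15 = 9

9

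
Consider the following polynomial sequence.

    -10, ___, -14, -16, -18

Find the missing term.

Using the last 3 terms:
First differences: -2  -2
Constant first difference = -2.
Extend backward: -14 + 2 = -12

-12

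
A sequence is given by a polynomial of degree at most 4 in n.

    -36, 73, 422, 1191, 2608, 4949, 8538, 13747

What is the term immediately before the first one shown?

Δ: 109, 349, 769, 1417, 2341, 3589, 5209
Δ²: 240, 420, 648, 924, 1248, 1620
Δ³: 180, 228, 276, 324, 372
Δ⁴: 48, 48, 48, 48
The fourth differences are constant at 48.
Work back: 180 − 48 = 132;  240 − 132 = 108;  109 − 108 = 1;  -36 − 1 = -37

-37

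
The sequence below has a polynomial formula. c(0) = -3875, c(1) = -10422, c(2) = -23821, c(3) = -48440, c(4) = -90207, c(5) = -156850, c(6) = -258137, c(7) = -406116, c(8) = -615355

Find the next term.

-903182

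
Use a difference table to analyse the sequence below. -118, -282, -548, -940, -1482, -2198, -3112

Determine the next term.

-4248

Δ: -164 , -266 , -392 , -542 , -716 , -914
Δ²: -102 , -126 , -150 , -174 , -198
Δ³: -24 , -24 , -24 , -24
Constant third difference = -24, so extend:
-198 − 24 = -222;  -914 − 222 = -1136;  -3112 − 1136 = -4248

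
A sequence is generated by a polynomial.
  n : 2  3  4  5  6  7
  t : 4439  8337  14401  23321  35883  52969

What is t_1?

3898, 6064, 8920, 12562, 17086
2166, 2856, 3642, 4524
690, 786, 882
96, 96
The fourth differences are constant at 96.
Work back: 690 − 96 = 594;  2166 − 594 = 1572;  3898 − 1572 = 2326;  4439 − 2326 = 2113

2113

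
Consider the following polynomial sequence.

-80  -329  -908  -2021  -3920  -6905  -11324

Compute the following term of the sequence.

-17573

-249 , -579 , -1113 , -1899 , -2985 , -4419
-330 , -534 , -786 , -1086 , -1434
-204 , -252 , -300 , -348
-48 , -48 , -48
Fourth differences constant at -48.
-348 − 48 = -396;  -1434 − 396 = -1830;  -4419 − 1830 = -6249;  -11324 − 6249 = -17573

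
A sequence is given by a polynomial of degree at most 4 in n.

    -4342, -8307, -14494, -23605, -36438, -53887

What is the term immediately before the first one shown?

-1993

Δ: -3965  -6187  -9111  -12833  -17449
Δ²: -2222  -2924  -3722  -4616
Δ³: -702  -798  -894
Δ⁴: -96  -96
The fourth differences are constant at -96.
Work back: -702 + 96 = -606;  -2222 + 606 = -1616;  -3965 + 1616 = -2349;  -4342 + 2349 = -1993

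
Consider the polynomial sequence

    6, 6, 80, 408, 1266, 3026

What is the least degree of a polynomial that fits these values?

4

Δ: 0, 74, 328, 858, 1760
Δ²: 74, 254, 530, 902
Δ³: 180, 276, 372
Δ⁴: 96, 96
The fourth differences are constant, so the polynomial has degree 4.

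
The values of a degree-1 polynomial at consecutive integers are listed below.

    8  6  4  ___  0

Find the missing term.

2

Using the first 3 terms:
First differences: -2  -2
Constant first difference = -2.
Extend forward: 4 − 2 = 2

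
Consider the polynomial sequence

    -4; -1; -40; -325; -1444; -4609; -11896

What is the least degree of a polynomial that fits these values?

5

Δ: 3, -39, -285, -1119, -3165, -7287
Δ²: -42, -246, -834, -2046, -4122
Δ³: -204, -588, -1212, -2076
Δ⁴: -384, -624, -864
Δ⁵: -240, -240
The fifth differences are constant, so the polynomial has degree 5.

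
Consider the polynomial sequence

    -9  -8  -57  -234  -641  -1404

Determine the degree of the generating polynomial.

4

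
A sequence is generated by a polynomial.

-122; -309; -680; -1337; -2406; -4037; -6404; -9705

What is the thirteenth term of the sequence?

-48830

First differences: -187 , -371 , -657 , -1069 , -1631 , -2367 , -3301
Second differences: -184 , -286 , -412 , -562 , -736 , -934
Third differences: -102 , -126 , -150 , -174 , -198
Fourth differences: -24 , -24 , -24 , -24
The fourth differences are constant (-24).
-198 − 24 = -222;  -934 − 222 = -1156;  -3301 − 1156 = -4457;  -9705 − 4457 = -14162
-222 − 24 = -246;  -1156 − 246 = -1402;  -4457 − 1402 = -5859;  -14162 − 5859 = -20021
-246 − 24 = -270;  -1402 − 270 = -1672;  -5859 − 1672 = -7531;  -20021 − 7531 = -27552
-270 − 24 = -294;  -1672 − 294 = -1966;  -7531 − 1966 = -9497;  -27552 − 9497 = -37049
-294 − 24 = -318;  -1966 − 318 = -2284;  -9497 − 2284 = -11781;  -37049 − 11781 = -48830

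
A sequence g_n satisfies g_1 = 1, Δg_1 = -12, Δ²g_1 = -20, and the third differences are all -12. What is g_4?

Build the table forward from the leading diagonal:
D3: -12  -12  -12  -12
D2: -20  -32  -44  -56
D1: -12  -32  -64  -108
g: 1  -11  -43  -107

-107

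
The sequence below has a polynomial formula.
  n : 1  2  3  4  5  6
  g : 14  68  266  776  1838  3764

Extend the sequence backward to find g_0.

First differences: 54, 198, 510, 1062, 1926
Second differences: 144, 312, 552, 864
Third differences: 168, 240, 312
Fourth differences: 72, 72
The fourth differences are constant at 72.
Work back: 168 − 72 = 96;  144 − 96 = 48;  54 − 48 = 6;  14 − 6 = 8

8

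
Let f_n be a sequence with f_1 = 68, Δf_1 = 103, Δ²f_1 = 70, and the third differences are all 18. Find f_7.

Build the table forward from the leading diagonal:
D3: 18  18  18  18  18  18  18
D2: 70  88  106  124  142  160  178
D1: 103  173  261  367  491  633  793
f: 68  171  344  605  972  1463  2096

2096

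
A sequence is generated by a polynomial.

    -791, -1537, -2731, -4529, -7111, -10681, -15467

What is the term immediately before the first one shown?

Δ: -746  -1194  -1798  -2582  -3570  -4786
Δ²: -448  -604  -784  -988  -1216
Δ³: -156  -180  -204  -228
Δ⁴: -24  -24  -24
The fourth differences are constant at -24.
Work back: -156 + 24 = -132;  -448 + 132 = -316;  -746 + 316 = -430;  -791 + 430 = -361

-361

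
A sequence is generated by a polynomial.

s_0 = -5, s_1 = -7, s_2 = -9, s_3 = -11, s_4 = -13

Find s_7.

First differences: -2, -2, -2, -2
The first differences are constant (-2).
-13 − 2 = -15
-15 − 2 = -17
-17 − 2 = -19

-19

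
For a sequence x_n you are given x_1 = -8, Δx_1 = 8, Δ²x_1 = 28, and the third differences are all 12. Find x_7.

700

Build the table forward from the leading diagonal:
Third differences: 12  12  12  12  12  12  12
Second differences: 28  40  52  64  76  88  100
First differences: 8  36  76  128  192  268  356
x: -8  0  36  112  240  432  700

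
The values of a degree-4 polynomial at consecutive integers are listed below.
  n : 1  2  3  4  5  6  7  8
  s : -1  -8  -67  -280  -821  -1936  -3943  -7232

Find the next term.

-7  -59  -213  -541  -1115  -2007  -3289
-52  -154  -328  -574  -892  -1282
-102  -174  -246  -318  -390
-72  -72  -72  -72
The fourth differences are constant (-72).
-390 − 72 = -462;  -1282 − 462 = -1744;  -3289 − 1744 = -5033;  -7232 − 5033 = -12265

-12265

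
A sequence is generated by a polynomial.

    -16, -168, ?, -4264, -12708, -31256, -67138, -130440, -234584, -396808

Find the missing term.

-1070

Using the last 7 terms:
Δ: -8444, -18548, -35882, -63302, -104144, -162224
Δ²: -10104, -17334, -27420, -40842, -58080
Δ³: -7230, -10086, -13422, -17238
Δ⁴: -2856, -3336, -3816
Δ⁵: -480, -480
Constant fifth difference = -480.
Extend backward: -2856 + 480 = -2376;  -7230 + 2376 = -4854;  -10104 + 4854 = -5250;  -8444 + 5250 = -3194;  -4264 + 3194 = -1070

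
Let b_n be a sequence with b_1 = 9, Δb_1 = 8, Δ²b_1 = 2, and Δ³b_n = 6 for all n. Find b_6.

Build the table forward from the leading diagonal:
Third differences: 6, 6, 6, 6, 6, 6
Second differences: 2, 8, 14, 20, 26, 32
First differences: 8, 10, 18, 32, 52, 78
b: 9, 17, 27, 45, 77, 129

129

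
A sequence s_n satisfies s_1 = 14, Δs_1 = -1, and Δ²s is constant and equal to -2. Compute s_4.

5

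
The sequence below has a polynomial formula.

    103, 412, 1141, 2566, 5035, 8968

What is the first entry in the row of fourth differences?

72

First differences: 309, 729, 1425, 2469, 3933
Second differences: 420, 696, 1044, 1464
Third differences: 276, 348, 420
Fourth differences: 72, 72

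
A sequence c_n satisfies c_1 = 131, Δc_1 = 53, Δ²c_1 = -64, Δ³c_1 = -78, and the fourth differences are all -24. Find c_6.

Build the table forward from the leading diagonal:
Δ⁴: -24, -24, -24, -24, -24, -24
Δ³: -78, -102, -126, -150, -174, -198
Δ²: -64, -142, -244, -370, -520, -694
Δ: 53, -11, -153, -397, -767, -1287
c: 131, 184, 173, 20, -377, -1144

-1144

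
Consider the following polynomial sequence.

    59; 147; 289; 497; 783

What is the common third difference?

D1: 88, 142, 208, 286
D2: 54, 66, 78
D3: 12, 12

12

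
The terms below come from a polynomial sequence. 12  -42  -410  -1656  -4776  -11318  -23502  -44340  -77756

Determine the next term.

-128706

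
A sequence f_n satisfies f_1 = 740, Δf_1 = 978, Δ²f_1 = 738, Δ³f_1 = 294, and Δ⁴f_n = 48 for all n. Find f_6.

16190

Build the table forward from the leading diagonal:
Δ⁴: 48, 48, 48, 48, 48, 48
Δ³: 294, 342, 390, 438, 486, 534
Δ²: 738, 1032, 1374, 1764, 2202, 2688
Δ: 978, 1716, 2748, 4122, 5886, 8088
f: 740, 1718, 3434, 6182, 10304, 16190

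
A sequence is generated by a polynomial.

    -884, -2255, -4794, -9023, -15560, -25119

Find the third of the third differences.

-714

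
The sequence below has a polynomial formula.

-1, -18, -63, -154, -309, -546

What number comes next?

Δ: -17, -45, -91, -155, -237
Δ²: -28, -46, -64, -82
Δ³: -18, -18, -18
Third differences constant at -18.
-82 − 18 = -100;  -237 − 100 = -337;  -546 − 337 = -883

-883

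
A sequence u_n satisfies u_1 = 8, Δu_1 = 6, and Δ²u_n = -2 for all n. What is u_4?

20

Build the table forward from the leading diagonal:
Δ²: -2  -2  -2  -2
Δ: 6  4  2  0
u: 8  14  18  20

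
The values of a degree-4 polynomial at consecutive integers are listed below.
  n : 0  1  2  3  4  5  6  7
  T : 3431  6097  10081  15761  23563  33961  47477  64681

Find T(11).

First differences: 2666 , 3984 , 5680 , 7802 , 10398 , 13516 , 17204
Second differences: 1318 , 1696 , 2122 , 2596 , 3118 , 3688
Third differences: 378 , 426 , 474 , 522 , 570
Fourth differences: 48 , 48 , 48 , 48
Fourth differences constant at 48.
570 + 48 = 618;  3688 + 618 = 4306;  17204 + 4306 = 21510;  64681 + 21510 = 86191
618 + 48 = 666;  4306 + 666 = 4972;  21510 + 4972 = 26482;  86191 + 26482 = 112673
666 + 48 = 714;  4972 + 714 = 5686;  26482 + 5686 = 32168;  112673 + 32168 = 144841
714 + 48 = 762;  5686 + 762 = 6448;  32168 + 6448 = 38616;  144841 + 38616 = 183457

183457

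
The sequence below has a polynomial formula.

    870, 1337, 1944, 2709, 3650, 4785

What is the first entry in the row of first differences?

Δ: 467, 607, 765, 941, 1135
Δ²: 140, 158, 176, 194
Δ³: 18, 18, 18

467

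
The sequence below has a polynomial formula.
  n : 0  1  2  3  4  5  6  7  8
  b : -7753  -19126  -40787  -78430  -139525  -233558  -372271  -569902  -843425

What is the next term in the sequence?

D1: -11373 , -21661 , -37643 , -61095 , -94033 , -138713 , -197631 , -273523
D2: -10288 , -15982 , -23452 , -32938 , -44680 , -58918 , -75892
D3: -5694 , -7470 , -9486 , -11742 , -14238 , -16974
D4: -1776 , -2016 , -2256 , -2496 , -2736
D5: -240 , -240 , -240 , -240
Fifth differences constant at -240.
-2736 − 240 = -2976;  -16974 − 2976 = -19950;  -75892 − 19950 = -95842;  -273523 − 95842 = -369365;  -843425 − 369365 = -1212790

-1212790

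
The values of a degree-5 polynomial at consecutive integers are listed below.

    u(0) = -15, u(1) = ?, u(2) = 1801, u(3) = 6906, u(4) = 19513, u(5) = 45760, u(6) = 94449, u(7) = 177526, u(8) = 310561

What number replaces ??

244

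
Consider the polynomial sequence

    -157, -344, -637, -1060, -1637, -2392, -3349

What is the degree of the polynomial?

Δ: -187, -293, -423, -577, -755, -957
Δ²: -106, -130, -154, -178, -202
Δ³: -24, -24, -24, -24
The third differences are constant, so the polynomial has degree 3.

3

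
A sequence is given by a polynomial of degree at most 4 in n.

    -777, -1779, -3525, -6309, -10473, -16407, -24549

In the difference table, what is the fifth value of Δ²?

D1: -1002, -1746, -2784, -4164, -5934, -8142
D2: -744, -1038, -1380, -1770, -2208
D3: -294, -342, -390, -438
D4: -48, -48, -48

-2208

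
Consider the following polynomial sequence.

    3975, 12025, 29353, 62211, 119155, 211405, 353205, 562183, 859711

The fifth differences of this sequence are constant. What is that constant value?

360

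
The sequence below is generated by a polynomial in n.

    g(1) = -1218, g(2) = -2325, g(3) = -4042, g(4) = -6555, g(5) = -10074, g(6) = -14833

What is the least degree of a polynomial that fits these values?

First differences: -1107, -1717, -2513, -3519, -4759
Second differences: -610, -796, -1006, -1240
Third differences: -186, -210, -234
Fourth differences: -24, -24
The fourth differences are constant, so the polynomial has degree 4.

4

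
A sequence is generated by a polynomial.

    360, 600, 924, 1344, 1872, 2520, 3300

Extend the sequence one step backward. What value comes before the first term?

192

Δ: 240  324  420  528  648  780
Δ²: 84  96  108  120  132
Δ³: 12  12  12  12
The third differences are constant at 12.
Work back: 84 − 12 = 72;  240 − 72 = 168;  360 − 168 = 192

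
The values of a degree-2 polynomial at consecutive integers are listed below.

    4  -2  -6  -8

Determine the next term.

First differences: -6  -4  -2
Second differences: 2  2
The second differences are constant (2).
-2 + 2 = 0;  -8 + 0 = -8

-8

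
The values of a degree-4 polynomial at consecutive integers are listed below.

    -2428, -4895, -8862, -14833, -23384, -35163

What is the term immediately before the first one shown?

First differences: -2467  -3967  -5971  -8551  -11779
Second differences: -1500  -2004  -2580  -3228
Third differences: -504  -576  -648
Fourth differences: -72  -72
The fourth differences are constant at -72.
Work back: -504 + 72 = -432;  -1500 + 432 = -1068;  -2467 + 1068 = -1399;  -2428 + 1399 = -1029

-1029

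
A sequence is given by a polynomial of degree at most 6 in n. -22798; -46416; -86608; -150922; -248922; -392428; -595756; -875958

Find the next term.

-1253062

D1: -23618 , -40192 , -64314 , -98000 , -143506 , -203328 , -280202
D2: -16574 , -24122 , -33686 , -45506 , -59822 , -76874
D3: -7548 , -9564 , -11820 , -14316 , -17052
D4: -2016 , -2256 , -2496 , -2736
D5: -240 , -240 , -240
Constant fifth difference = -240, so extend:
-2736 − 240 = -2976;  -17052 − 2976 = -20028;  -76874 − 20028 = -96902;  -280202 − 96902 = -377104;  -875958 − 377104 = -1253062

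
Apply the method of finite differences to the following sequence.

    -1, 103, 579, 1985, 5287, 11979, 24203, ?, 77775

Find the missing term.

44869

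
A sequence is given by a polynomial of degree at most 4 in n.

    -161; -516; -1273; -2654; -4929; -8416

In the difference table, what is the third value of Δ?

-1381

D1: -355, -757, -1381, -2275, -3487
D2: -402, -624, -894, -1212
D3: -222, -270, -318
D4: -48, -48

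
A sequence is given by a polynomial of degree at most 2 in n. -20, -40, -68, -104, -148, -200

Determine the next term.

-260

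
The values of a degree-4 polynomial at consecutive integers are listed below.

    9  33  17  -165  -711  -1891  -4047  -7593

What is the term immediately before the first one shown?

-1

D1: 24, -16, -182, -546, -1180, -2156, -3546
D2: -40, -166, -364, -634, -976, -1390
D3: -126, -198, -270, -342, -414
D4: -72, -72, -72, -72
The fourth differences are constant at -72.
Work back: -126 + 72 = -54;  -40 + 54 = 14;  24 − 14 = 10;  9 − 10 = -1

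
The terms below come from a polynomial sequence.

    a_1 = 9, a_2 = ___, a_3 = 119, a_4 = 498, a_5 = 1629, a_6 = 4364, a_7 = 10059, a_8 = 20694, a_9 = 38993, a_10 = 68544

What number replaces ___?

24

Using the last 8 terms:
First differences: 379  1131  2735  5695  10635  18299  29551
Second differences: 752  1604  2960  4940  7664  11252
Third differences: 852  1356  1980  2724  3588
Fourth differences: 504  624  744  864
Fifth differences: 120  120  120
Constant fifth difference = 120.
Extend backward: 504 − 120 = 384;  852 − 384 = 468;  752 − 468 = 284;  379 − 284 = 95;  119 − 95 = 24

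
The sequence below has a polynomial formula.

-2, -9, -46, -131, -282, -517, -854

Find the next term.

-7, -37, -85, -151, -235, -337
-30, -48, -66, -84, -102
-18, -18, -18, -18
Constant third difference = -18, so extend:
-102 − 18 = -120;  -337 − 120 = -457;  -854 − 457 = -1311

-1311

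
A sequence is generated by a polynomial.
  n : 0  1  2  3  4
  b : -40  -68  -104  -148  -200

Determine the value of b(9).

Δ: -28 , -36 , -44 , -52
Δ²: -8 , -8 , -8
Second differences constant at -8.
-52 − 8 = -60;  -200 − 60 = -260
-60 − 8 = -68;  -260 − 68 = -328
-68 − 8 = -76;  -328 − 76 = -404
-76 − 8 = -84;  -404 − 84 = -488
-84 − 8 = -92;  -488 − 92 = -580

-580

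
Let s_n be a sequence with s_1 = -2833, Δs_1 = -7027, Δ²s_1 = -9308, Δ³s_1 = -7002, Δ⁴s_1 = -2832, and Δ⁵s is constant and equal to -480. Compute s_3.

Build the table forward from the leading diagonal:
Fifth differences: -480, -480, -480
Fourth differences: -2832, -3312, -3792
Third differences: -7002, -9834, -13146
Second differences: -9308, -16310, -26144
First differences: -7027, -16335, -32645
s: -2833, -9860, -26195

-26195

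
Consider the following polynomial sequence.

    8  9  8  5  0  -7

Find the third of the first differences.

-3

First differences: 1, -1, -3, -5, -7
Second differences: -2, -2, -2, -2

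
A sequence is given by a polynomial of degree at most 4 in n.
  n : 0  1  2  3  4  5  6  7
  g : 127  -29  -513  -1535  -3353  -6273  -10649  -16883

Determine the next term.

-25425

Δ: -156, -484, -1022, -1818, -2920, -4376, -6234
Δ²: -328, -538, -796, -1102, -1456, -1858
Δ³: -210, -258, -306, -354, -402
Δ⁴: -48, -48, -48, -48
Constant fourth difference = -48, so extend:
-402 − 48 = -450;  -1858 − 450 = -2308;  -6234 − 2308 = -8542;  -16883 − 8542 = -25425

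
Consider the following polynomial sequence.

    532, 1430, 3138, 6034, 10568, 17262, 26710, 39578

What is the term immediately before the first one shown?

138

Δ: 898, 1708, 2896, 4534, 6694, 9448, 12868
Δ²: 810, 1188, 1638, 2160, 2754, 3420
Δ³: 378, 450, 522, 594, 666
Δ⁴: 72, 72, 72, 72
The fourth differences are constant at 72.
Work back: 378 − 72 = 306;  810 − 306 = 504;  898 − 504 = 394;  532 − 394 = 138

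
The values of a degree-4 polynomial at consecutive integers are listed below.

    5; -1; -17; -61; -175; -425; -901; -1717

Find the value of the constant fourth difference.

-24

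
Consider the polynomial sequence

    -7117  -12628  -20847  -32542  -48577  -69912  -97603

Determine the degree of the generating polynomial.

First differences: -5511, -8219, -11695, -16035, -21335, -27691
Second differences: -2708, -3476, -4340, -5300, -6356
Third differences: -768, -864, -960, -1056
Fourth differences: -96, -96, -96
The fourth differences are constant, so the polynomial has degree 4.

4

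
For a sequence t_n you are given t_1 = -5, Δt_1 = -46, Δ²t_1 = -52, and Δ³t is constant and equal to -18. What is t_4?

Build the table forward from the leading diagonal:
Δ³: -18, -18, -18, -18
Δ²: -52, -70, -88, -106
Δ: -46, -98, -168, -256
t: -5, -51, -149, -317

-317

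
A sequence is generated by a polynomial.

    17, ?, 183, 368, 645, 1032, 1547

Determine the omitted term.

72

Using the last 5 terms:
185  277  387  515
92  110  128
18  18
Constant third difference = 18.
Extend backward: 92 − 18 = 74;  185 − 74 = 111;  183 − 111 = 72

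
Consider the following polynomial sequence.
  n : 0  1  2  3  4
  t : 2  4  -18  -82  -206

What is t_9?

First differences: 2, -22, -64, -124
Second differences: -24, -42, -60
Third differences: -18, -18
Constant third difference = -18, so extend:
-60 − 18 = -78;  -124 − 78 = -202;  -206 − 202 = -408
-78 − 18 = -96;  -202 − 96 = -298;  -408 − 298 = -706
-96 − 18 = -114;  -298 − 114 = -412;  -706 − 412 = -1118
-114 − 18 = -132;  -412 − 132 = -544;  -1118 − 544 = -1662
-132 − 18 = -150;  -544 − 150 = -694;  -1662 − 694 = -2356

-2356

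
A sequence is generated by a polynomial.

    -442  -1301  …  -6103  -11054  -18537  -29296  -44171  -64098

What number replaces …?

-3036

Using the last 6 terms:
First differences: -4951, -7483, -10759, -14875, -19927
Second differences: -2532, -3276, -4116, -5052
Third differences: -744, -840, -936
Fourth differences: -96, -96
Constant fourth difference = -96.
Extend backward: -744 + 96 = -648;  -2532 + 648 = -1884;  -4951 + 1884 = -3067;  -6103 + 3067 = -3036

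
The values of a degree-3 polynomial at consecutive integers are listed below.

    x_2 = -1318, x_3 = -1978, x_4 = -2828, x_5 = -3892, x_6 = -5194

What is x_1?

-824

-660, -850, -1064, -1302
-190, -214, -238
-24, -24
The third differences are constant at -24.
Work back: -190 + 24 = -166;  -660 + 166 = -494;  -1318 + 494 = -824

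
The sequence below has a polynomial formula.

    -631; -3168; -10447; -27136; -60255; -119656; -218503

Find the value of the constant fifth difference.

-480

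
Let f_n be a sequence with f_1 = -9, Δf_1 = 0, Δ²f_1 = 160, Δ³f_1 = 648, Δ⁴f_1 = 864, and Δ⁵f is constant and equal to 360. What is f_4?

Build the table forward from the leading diagonal:
Δ⁵: 360, 360, 360, 360
Δ⁴: 864, 1224, 1584, 1944
Δ³: 648, 1512, 2736, 4320
Δ²: 160, 808, 2320, 5056
Δ: 0, 160, 968, 3288
f: -9, -9, 151, 1119

1119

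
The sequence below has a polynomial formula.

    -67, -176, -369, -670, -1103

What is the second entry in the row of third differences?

-24

Δ: -109, -193, -301, -433
Δ²: -84, -108, -132
Δ³: -24, -24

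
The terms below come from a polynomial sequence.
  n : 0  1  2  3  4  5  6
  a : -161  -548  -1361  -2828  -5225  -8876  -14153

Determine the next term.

-387 , -813 , -1467 , -2397 , -3651 , -5277
-426 , -654 , -930 , -1254 , -1626
-228 , -276 , -324 , -372
-48 , -48 , -48
Constant fourth difference = -48, so extend:
-372 − 48 = -420;  -1626 − 420 = -2046;  -5277 − 2046 = -7323;  -14153 − 7323 = -21476

-21476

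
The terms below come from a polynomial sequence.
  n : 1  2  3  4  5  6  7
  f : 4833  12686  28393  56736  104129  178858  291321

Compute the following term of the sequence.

454268

D1: 7853, 15707, 28343, 47393, 74729, 112463
D2: 7854, 12636, 19050, 27336, 37734
D3: 4782, 6414, 8286, 10398
D4: 1632, 1872, 2112
D5: 240, 240
Fifth differences constant at 240.
2112 + 240 = 2352;  10398 + 2352 = 12750;  37734 + 12750 = 50484;  112463 + 50484 = 162947;  291321 + 162947 = 454268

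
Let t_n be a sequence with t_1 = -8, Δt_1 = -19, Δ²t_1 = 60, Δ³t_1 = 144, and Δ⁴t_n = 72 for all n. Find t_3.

14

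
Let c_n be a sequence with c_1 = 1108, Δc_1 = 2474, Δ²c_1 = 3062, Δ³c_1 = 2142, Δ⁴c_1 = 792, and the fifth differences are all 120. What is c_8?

Build the table forward from the leading diagonal:
Fifth differences: 120  120  120  120  120  120  120  120
Fourth differences: 792  912  1032  1152  1272  1392  1512  1632
Third differences: 2142  2934  3846  4878  6030  7302  8694  10206
Second differences: 3062  5204  8138  11984  16862  22892  30194  38888
First differences: 2474  5536  10740  18878  30862  47724  70616  100810
c: 1108  3582  9118  19858  38736  69598  117322  187938

187938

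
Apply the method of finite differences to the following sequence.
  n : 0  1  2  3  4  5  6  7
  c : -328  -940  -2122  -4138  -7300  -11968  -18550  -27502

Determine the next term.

-39328

Δ: -612  -1182  -2016  -3162  -4668  -6582  -8952
Δ²: -570  -834  -1146  -1506  -1914  -2370
Δ³: -264  -312  -360  -408  -456
Δ⁴: -48  -48  -48  -48
The fourth differences are constant (-48).
-456 − 48 = -504;  -2370 − 504 = -2874;  -8952 − 2874 = -11826;  -27502 − 11826 = -39328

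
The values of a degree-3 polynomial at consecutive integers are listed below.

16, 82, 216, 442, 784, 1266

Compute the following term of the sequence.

1912

Δ: 66, 134, 226, 342, 482
Δ²: 68, 92, 116, 140
Δ³: 24, 24, 24
Third differences constant at 24.
140 + 24 = 164;  482 + 164 = 646;  1266 + 646 = 1912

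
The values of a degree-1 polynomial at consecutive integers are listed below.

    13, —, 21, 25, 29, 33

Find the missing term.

Using the last 4 terms:
Δ: 4  4  4
Constant first difference = 4.
Extend backward: 21 − 4 = 17

17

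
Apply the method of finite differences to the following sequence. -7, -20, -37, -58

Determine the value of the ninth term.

First differences: -13 , -17 , -21
Second differences: -4 , -4
Constant second difference = -4, so extend:
-21 − 4 = -25;  -58 − 25 = -83
-25 − 4 = -29;  -83 − 29 = -112
-29 − 4 = -33;  -112 − 33 = -145
-33 − 4 = -37;  -145 − 37 = -182
-37 − 4 = -41;  -182 − 41 = -223

-223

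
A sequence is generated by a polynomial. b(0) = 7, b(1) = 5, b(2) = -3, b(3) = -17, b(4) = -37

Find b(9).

-227

-2, -8, -14, -20
-6, -6, -6
Second differences constant at -6.
-20 − 6 = -26;  -37 − 26 = -63
-26 − 6 = -32;  -63 − 32 = -95
-32 − 6 = -38;  -95 − 38 = -133
-38 − 6 = -44;  -133 − 44 = -177
-44 − 6 = -50;  -177 − 50 = -227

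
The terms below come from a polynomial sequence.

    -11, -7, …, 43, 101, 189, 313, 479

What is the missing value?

9

Using the last 5 terms:
D1: 58  88  124  166
D2: 30  36  42
D3: 6  6
Constant third difference = 6.
Extend backward: 30 − 6 = 24;  58 − 24 = 34;  43 − 34 = 9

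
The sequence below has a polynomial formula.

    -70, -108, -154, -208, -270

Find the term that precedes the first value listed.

-40

First differences: -38  -46  -54  -62
Second differences: -8  -8  -8
The second differences are constant at -8.
Work back: -38 + 8 = -30;  -70 + 30 = -40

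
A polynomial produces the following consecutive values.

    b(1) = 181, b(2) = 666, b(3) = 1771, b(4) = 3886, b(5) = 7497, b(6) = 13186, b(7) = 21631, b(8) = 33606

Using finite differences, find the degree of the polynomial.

4

First differences: 485, 1105, 2115, 3611, 5689, 8445, 11975
Second differences: 620, 1010, 1496, 2078, 2756, 3530
Third differences: 390, 486, 582, 678, 774
Fourth differences: 96, 96, 96, 96
The fourth differences are constant, so the polynomial has degree 4.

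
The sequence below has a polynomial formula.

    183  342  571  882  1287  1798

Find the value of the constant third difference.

First differences: 159, 229, 311, 405, 511
Second differences: 70, 82, 94, 106
Third differences: 12, 12, 12

12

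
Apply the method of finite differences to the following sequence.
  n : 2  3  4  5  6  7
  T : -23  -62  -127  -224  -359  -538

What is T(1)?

-4

D1: -39  -65  -97  -135  -179
D2: -26  -32  -38  -44
D3: -6  -6  -6
The third differences are constant at -6.
Work back: -26 + 6 = -20;  -39 + 20 = -19;  -23 + 19 = -4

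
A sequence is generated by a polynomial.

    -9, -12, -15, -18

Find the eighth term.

-30

Δ: -3, -3, -3
The first differences are constant (-3).
-18 − 3 = -21
-21 − 3 = -24
-24 − 3 = -27
-27 − 3 = -30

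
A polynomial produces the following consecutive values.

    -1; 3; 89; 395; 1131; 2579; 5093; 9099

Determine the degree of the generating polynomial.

4

4, 86, 306, 736, 1448, 2514, 4006
82, 220, 430, 712, 1066, 1492
138, 210, 282, 354, 426
72, 72, 72, 72
The fourth differences are constant, so the polynomial has degree 4.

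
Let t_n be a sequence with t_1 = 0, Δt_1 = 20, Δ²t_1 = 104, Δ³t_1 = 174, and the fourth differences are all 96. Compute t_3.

Build the table forward from the leading diagonal:
Δ⁴: 96  96  96
Δ³: 174  270  366
Δ²: 104  278  548
Δ: 20  124  402
t: 0  20  144

144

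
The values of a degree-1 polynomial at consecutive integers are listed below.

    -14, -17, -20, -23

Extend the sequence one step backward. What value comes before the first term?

D1: -3  -3  -3
The first differences are constant at -3.
Work back: -14 + 3 = -11

-11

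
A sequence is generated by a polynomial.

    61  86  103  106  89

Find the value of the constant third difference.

-6

D1: 25, 17, 3, -17
D2: -8, -14, -20
D3: -6, -6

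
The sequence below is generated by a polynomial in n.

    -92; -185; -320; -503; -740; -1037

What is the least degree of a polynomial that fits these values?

3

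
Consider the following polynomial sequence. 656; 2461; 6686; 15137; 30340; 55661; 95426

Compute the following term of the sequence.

155041

First differences: 1805, 4225, 8451, 15203, 25321, 39765
Second differences: 2420, 4226, 6752, 10118, 14444
Third differences: 1806, 2526, 3366, 4326
Fourth differences: 720, 840, 960
Fifth differences: 120, 120
The fifth differences are constant (120).
960 + 120 = 1080;  4326 + 1080 = 5406;  14444 + 5406 = 19850;  39765 + 19850 = 59615;  95426 + 59615 = 155041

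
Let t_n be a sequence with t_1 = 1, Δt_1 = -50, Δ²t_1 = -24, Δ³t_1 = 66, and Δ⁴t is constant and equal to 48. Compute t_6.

Build the table forward from the leading diagonal:
Fourth differences: 48  48  48  48  48  48
Third differences: 66  114  162  210  258  306
Second differences: -24  42  156  318  528  786
First differences: -50  -74  -32  124  442  970
t: 1  -49  -123  -155  -31  411

411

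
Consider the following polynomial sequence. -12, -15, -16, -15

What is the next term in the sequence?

-12

First differences: -3, -1, 1
Second differences: 2, 2
Second differences constant at 2.
1 + 2 = 3;  -15 + 3 = -12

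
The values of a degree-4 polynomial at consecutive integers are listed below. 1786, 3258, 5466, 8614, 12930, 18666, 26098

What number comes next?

35526

First differences: 1472, 2208, 3148, 4316, 5736, 7432
Second differences: 736, 940, 1168, 1420, 1696
Third differences: 204, 228, 252, 276
Fourth differences: 24, 24, 24
Constant fourth difference = 24, so extend:
276 + 24 = 300;  1696 + 300 = 1996;  7432 + 1996 = 9428;  26098 + 9428 = 35526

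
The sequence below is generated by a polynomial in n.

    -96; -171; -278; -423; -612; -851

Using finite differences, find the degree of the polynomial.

First differences: -75, -107, -145, -189, -239
Second differences: -32, -38, -44, -50
Third differences: -6, -6, -6
The third differences are constant, so the polynomial has degree 3.

3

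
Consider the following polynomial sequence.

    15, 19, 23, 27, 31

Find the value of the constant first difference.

First differences: 4, 4, 4, 4

4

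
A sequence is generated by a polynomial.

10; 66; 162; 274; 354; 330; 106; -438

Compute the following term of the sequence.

-1446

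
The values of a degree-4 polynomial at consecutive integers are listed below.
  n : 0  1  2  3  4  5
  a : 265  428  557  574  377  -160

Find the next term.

-1187

First differences: 163, 129, 17, -197, -537
Second differences: -34, -112, -214, -340
Third differences: -78, -102, -126
Fourth differences: -24, -24
Constant fourth difference = -24, so extend:
-126 − 24 = -150;  -340 − 150 = -490;  -537 − 490 = -1027;  -160 − 1027 = -1187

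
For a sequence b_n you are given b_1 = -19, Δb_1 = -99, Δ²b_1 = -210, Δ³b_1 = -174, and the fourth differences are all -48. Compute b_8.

Build the table forward from the leading diagonal:
Δ⁴: -48  -48  -48  -48  -48  -48  -48  -48
Δ³: -174  -222  -270  -318  -366  -414  -462  -510
Δ²: -210  -384  -606  -876  -1194  -1560  -1974  -2436
Δ: -99  -309  -693  -1299  -2175  -3369  -4929  -6903
b: -19  -118  -427  -1120  -2419  -4594  -7963  -12892

-12892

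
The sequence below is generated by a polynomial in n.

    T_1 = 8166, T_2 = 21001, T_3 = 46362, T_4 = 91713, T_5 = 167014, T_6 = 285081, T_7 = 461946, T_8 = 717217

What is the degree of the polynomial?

5

First differences: 12835, 25361, 45351, 75301, 118067, 176865, 255271
Second differences: 12526, 19990, 29950, 42766, 58798, 78406
Third differences: 7464, 9960, 12816, 16032, 19608
Fourth differences: 2496, 2856, 3216, 3576
Fifth differences: 360, 360, 360
The fifth differences are constant, so the polynomial has degree 5.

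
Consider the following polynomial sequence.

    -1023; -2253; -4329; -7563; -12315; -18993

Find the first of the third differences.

D1: -1230, -2076, -3234, -4752, -6678
D2: -846, -1158, -1518, -1926
D3: -312, -360, -408
D4: -48, -48

-312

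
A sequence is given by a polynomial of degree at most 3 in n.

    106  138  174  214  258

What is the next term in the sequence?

306

32, 36, 40, 44
4, 4, 4
Constant second difference = 4, so extend:
44 + 4 = 48;  258 + 48 = 306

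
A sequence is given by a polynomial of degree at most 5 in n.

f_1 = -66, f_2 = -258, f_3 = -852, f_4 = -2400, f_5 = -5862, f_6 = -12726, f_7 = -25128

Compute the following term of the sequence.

Δ: -192  -594  -1548  -3462  -6864  -12402
Δ²: -402  -954  -1914  -3402  -5538
Δ³: -552  -960  -1488  -2136
Δ⁴: -408  -528  -648
Δ⁵: -120  -120
Fifth differences constant at -120.
-648 − 120 = -768;  -2136 − 768 = -2904;  -5538 − 2904 = -8442;  -12402 − 8442 = -20844;  -25128 − 20844 = -45972

-45972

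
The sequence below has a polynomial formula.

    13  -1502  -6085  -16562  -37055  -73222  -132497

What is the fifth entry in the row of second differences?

D1: -1515, -4583, -10477, -20493, -36167, -59275
D2: -3068, -5894, -10016, -15674, -23108
D3: -2826, -4122, -5658, -7434
D4: -1296, -1536, -1776
D5: -240, -240

-23108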